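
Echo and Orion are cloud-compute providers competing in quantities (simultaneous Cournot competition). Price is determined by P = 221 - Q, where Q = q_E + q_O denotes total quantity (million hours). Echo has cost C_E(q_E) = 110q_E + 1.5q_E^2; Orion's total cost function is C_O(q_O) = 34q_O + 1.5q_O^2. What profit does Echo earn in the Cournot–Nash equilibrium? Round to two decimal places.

Echo's profit: π_E = (221 - Q)q_E - (110q_E + (3/2)q_E²). Setting ∂π_E/∂q_E = 0: 111 - 5q_E - (q_O) = 0.
Orion's profit: π_O = (221 - Q)q_O - (34q_O + (3/2)q_O²). Setting ∂π_O/∂q_O = 0: 187 - 5q_O - (q_E) = 0.
Rearranging gives the reaction functions q_E = (111 - q_O)/5 and q_O = (187 - q_E)/5.
Solving the pair: q_E = 46/3, q_O = 103/3.
Price P = 221 - 149/3 = 514/3.
Echo's profit: (514/3)·(46/3) - 110·(46/3) - (3/2)(46/3)² = 587.7778.

587.78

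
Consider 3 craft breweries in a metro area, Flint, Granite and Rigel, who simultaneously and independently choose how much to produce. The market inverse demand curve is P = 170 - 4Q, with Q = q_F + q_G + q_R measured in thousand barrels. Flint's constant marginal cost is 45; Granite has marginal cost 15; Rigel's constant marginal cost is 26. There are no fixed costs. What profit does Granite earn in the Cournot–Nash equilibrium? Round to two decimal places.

Flint's profit: π_F = (170 - 4Q)q_F - (45q_F). Setting ∂π_F/∂q_F = 0: 125 - 8q_F - 4(q_G + q_R) = 0.
Granite's profit: π_G = (170 - 4Q)q_G - (15q_G). Setting ∂π_G/∂q_G = 0: 155 - 8q_G - 4(q_F + q_R) = 0.
Rigel's first-order condition: 144 - 8q_R - 4(q_F + q_G) = 0.
Adding the 3 conditions: 424 − 8Q − 8Q = 0, i.e. Q = 53/2.
Back-substituting: q_F = (125 − 106)/4 = 19/4, q_G = (155 − 106)/4 = 49/4, q_R = (144 − 106)/4 = 19/2.
Price P = 170 - 4·(53/2) = 64.
Granite's profit: (64 - 15)·(49/4) = 600.2500.

600.25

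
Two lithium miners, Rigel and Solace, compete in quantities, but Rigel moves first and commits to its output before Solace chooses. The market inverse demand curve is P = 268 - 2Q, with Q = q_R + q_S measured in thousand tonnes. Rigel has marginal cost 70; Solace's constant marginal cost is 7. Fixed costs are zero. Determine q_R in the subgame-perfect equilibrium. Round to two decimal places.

Solve by backward induction. Given q_R, the follower Solace maximises π_S = (268 - 2q_R - 2q_S)q_S - 7q_S.
Setting the follower's marginal profit to zero, 261 - 2q_R - 4q_S = 0, i.e. q_S = (261 - 2q_R)/4.
The leader anticipates this reaction. Substituting into P = 268 - 2Q gives P = 275/2 - q_R, so π_R = (275/2 - q_R)q_R - 70q_R.
Maximising: ∂π_R/∂q_R = 135/2 - 2q_R = 0, giving q_R = 135/4.
Then q_S = (261 - 2·(135/4))/4 = 387/8.

33.75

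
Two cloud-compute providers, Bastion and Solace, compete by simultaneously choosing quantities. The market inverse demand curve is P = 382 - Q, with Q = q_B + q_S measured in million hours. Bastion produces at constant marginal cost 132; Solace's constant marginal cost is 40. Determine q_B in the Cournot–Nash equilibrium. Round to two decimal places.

Bastion's profit: π_B = (382 - Q)q_B - (132q_B). Setting ∂π_B/∂q_B = 0: 250 - 2q_B - (q_S) = 0.
Solace's first-order condition: 342 - 2q_S - (q_B) = 0.
So q_B = (250 - q_S)/2 and q_S = (342 - q_B)/2.
Substituting one into the other gives q_B = 158/3 and q_S = 434/3.

52.67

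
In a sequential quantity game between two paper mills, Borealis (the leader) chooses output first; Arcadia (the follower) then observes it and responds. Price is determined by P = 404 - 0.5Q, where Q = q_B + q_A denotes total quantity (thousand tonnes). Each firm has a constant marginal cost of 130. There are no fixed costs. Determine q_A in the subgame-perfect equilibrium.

137

The follower Arcadia best-responds to any q_B: π_A = (404 - 0.5Q)q_A - 130q_A.
Setting the follower's marginal profit to zero, 274 - (1/2)q_B - q_A = 0, i.e. q_A = (274 - (1/2)q_B).
The leader anticipates this reaction. Substituting into P = 404 - 0.5Q gives P = 267 - (1/4)q_B, so π_B = (267 - (1/4)q_B)q_B - 130q_B.
Leader FOC: 137 - (1/2)q_B = 0, so q_B = 274.
Then q_A = (274 - (1/2)·274) = 137.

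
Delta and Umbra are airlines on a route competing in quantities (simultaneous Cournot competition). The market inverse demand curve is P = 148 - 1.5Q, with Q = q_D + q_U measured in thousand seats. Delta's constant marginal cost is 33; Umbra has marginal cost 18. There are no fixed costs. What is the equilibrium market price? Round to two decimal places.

Delta's profit: π_D = (148 - 1.5Q)q_D - (33q_D). Setting ∂π_D/∂q_D = 0: 115 - 3q_D - (3/2)(q_U) = 0.
Umbra's first-order condition: 130 - 3q_U - (3/2)(q_D) = 0.
Rearranging gives the reaction functions q_D = (115 - (3/2)q_U)/3 and q_U = (130 - (3/2)q_D)/3.
Substituting one into the other gives q_D = 200/9 and q_U = 290/9.
Total output Q = 490/9, so price P = 148 - (3/2)·(490/9) = 199/3.

66.33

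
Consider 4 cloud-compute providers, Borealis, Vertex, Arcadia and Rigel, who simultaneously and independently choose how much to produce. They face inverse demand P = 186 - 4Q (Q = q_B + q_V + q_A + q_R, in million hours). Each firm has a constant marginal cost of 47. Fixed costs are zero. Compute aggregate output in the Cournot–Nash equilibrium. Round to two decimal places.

27.80

Each firm earns π_i = (186 - 4Q)q_i - 47q_i.
First-order condition (treating rivals' output as given): 139 - 8q_i - 4·Σ_{j≠i} q_j = 0.
By symmetry each firm produces the same amount; substituting Σ_{j≠i} q_j = 3q_i yields q_i = 139/20.
Total output Q = 139/20 + 139/20 + 139/20 + 139/20 = 139/5.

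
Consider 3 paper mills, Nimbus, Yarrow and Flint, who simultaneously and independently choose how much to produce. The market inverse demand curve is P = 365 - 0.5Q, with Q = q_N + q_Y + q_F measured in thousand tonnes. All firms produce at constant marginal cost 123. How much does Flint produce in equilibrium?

A representative firm's profit is π_i = q_i(365 - 0.5Q) - 123q_i.
Setting ∂π_i/∂q_i = 0 with rivals' quantities fixed: 242 - q_i - (1/2)·Σ_{j≠i} q_j = 0.
By symmetry each firm produces the same amount; substituting Σ_{j≠i} q_j = 2q_i yields q_i = 242/2 = 121.

121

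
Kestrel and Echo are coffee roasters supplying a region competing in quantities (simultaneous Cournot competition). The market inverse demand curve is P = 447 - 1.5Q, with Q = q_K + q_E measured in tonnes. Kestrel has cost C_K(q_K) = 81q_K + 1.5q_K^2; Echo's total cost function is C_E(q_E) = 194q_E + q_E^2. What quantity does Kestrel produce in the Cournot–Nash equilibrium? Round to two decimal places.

Kestrel's profit: π_K = (447 - 1.5Q)q_K - (81q_K + (3/2)q_K²). Setting ∂π_K/∂q_K = 0: 366 - 6q_K - (3/2)(q_E) = 0.
Echo's profit: π_E = (447 - 1.5Q)q_E - (194q_E + q_E²). Setting ∂π_E/∂q_E = 0: 253 - 5q_E - (3/2)(q_K) = 0.
So q_K = (366 - (3/2)q_E)/6 and q_E = (253 - (3/2)q_K)/5.
Substituting one into the other gives q_K = 1934/37 and q_E = 1292/37.

52.27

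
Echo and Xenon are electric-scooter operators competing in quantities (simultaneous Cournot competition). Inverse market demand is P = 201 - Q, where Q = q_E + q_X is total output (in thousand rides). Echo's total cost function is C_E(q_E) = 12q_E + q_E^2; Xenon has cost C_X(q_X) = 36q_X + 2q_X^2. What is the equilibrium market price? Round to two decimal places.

138.39

Echo's profit: π_E = (201 - Q)q_E - (12q_E + q_E²). Setting ∂π_E/∂q_E = 0: 189 - 4q_E - (q_X) = 0.
Xenon's first-order condition: 165 - 6q_X - (q_E) = 0.
So q_E = (189 - q_X)/4 and q_X = (165 - q_E)/6.
Substituting one into the other gives q_E = 969/23 and q_X = 471/23.
Total output Q = 1440/23, so price P = 201 - 1440/23 = 138.3913.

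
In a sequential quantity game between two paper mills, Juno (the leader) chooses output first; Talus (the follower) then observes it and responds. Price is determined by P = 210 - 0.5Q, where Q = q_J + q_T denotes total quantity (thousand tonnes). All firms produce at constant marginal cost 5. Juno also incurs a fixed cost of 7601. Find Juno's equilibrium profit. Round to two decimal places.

2905.25

The follower Talus best-responds to any q_J: π_T = (210 - 0.5Q)q_T - 5q_T.
Setting the follower's marginal profit to zero, 205 - (1/2)q_J - q_T = 0, i.e. q_T = (205 - (1/2)q_J).
The leader anticipates this reaction. Substituting into P = 210 - 0.5Q gives P = 215/2 - (1/4)q_J, so π_J = (215/2 - (1/4)q_J)q_J - 5q_J.
The leader's first-order condition 205/2 - (1/2)q_J = 0 yields q_J = 205.
Then q_T = (205 - (1/2)·205) = 205/2.
Price P = 210 - (1/2)·(615/2) = 225/4.
Juno's profit: (225/4 - 5)·205 - 7601 = 2905.2500.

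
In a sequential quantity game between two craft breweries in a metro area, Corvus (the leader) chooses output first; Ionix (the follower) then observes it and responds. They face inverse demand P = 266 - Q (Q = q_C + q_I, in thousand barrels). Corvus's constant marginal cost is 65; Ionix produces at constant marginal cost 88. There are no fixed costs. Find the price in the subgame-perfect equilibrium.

The follower Ionix best-responds to any q_C: π_I = (266 - Q)q_I - 88q_I.
Follower FOC: 178 - q_C - 2q_I = 0, so q_I(q_C) = (178 - q_C)/2.
The leader anticipates this reaction. Substituting into P = 266 - Q gives P = 177 - (1/2)q_C, so π_C = (177 - (1/2)q_C)q_C - 65q_C.
Leader FOC: 112 - q_C = 0, so q_C = 112.
Then q_I = (178 - 112)/2 = 33.
Total output Q = 145, so price P = 266 - 145 = 121.

121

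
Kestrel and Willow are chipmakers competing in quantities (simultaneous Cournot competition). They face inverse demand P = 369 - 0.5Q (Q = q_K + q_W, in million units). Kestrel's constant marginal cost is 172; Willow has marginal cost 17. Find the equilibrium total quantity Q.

Kestrel's profit: π_K = (369 - 0.5Q)q_K - (172q_K). Setting ∂π_K/∂q_K = 0: 197 - q_K - (1/2)(q_W) = 0.
Willow's first-order condition: 352 - q_W - (1/2)(q_K) = 0.
So q_K = (197 - (1/2)q_W) and q_W = (352 - (1/2)q_K).
Solving the pair: q_K = 28, q_W = 338.
Total output Q = 28 + 338 = 366.

366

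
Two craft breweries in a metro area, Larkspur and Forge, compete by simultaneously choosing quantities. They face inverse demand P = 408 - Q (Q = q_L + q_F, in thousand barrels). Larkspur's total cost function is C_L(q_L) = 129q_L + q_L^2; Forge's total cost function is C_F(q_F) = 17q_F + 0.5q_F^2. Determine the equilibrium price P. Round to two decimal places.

Larkspur's profit: π_L = (408 - Q)q_L - (129q_L + q_L²). Setting ∂π_L/∂q_L = 0: 279 - 4q_L - (q_F) = 0.
Forge's profit: π_F = (408 - Q)q_F - (17q_F + (1/2)q_F²). Setting ∂π_F/∂q_F = 0: 391 - 3q_F - (q_L) = 0.
So q_L = (279 - q_F)/4 and q_F = (391 - q_L)/3.
Substituting one into the other gives q_L = 446/11 and q_F = 1285/11.
Total output Q = 1731/11, so price P = 408 - 1731/11 = 250.6364.

250.64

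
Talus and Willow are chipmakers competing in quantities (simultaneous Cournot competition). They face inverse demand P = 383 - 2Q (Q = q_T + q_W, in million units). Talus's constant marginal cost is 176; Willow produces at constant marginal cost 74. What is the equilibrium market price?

Talus's profit: π_T = (383 - 2Q)q_T - (176q_T). Setting ∂π_T/∂q_T = 0: 207 - 4q_T - 2(q_W) = 0.
Willow's profit: π_W = (383 - 2Q)q_W - (74q_W). Setting ∂π_W/∂q_W = 0: 309 - 4q_W - 2(q_T) = 0.
Best responses: q_T = (207 - 2q_W)/4, q_W = (309 - 2q_T)/4.
Substituting one into the other gives q_T = 35/2 and q_W = 137/2.
Total output Q = 86, so price P = 383 - 2·86 = 211.

211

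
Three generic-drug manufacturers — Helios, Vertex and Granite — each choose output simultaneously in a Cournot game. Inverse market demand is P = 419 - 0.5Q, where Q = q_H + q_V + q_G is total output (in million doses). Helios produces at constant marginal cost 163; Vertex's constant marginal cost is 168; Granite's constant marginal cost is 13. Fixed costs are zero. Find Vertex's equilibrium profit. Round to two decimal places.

Helios's profit: π_H = (419 - 0.5Q)q_H - (163q_H). Setting ∂π_H/∂q_H = 0: 256 - q_H - (1/2)(q_V + q_G) = 0.
Vertex's profit: π_V = (419 - 0.5Q)q_V - (168q_V). Setting ∂π_V/∂q_V = 0: 251 - q_V - (1/2)(q_H + q_G) = 0.
Granite's first-order condition: 406 - q_G - (1/2)(q_H + q_V) = 0.
Adding the 3 conditions: 913 − Q − Q = 0, i.e. Q = 913/2.
Back-substituting: q_H = (256 − 913/4)/(1/2) = 111/2, q_V = (251 − 913/4)/(1/2) = 91/2, q_G = (406 − 913/4)/(1/2) = 711/2.
Price P = 419 - (1/2)·(913/2) = 763/4.
Vertex's profit: (763/4 - 168)·(91/2) = 1035.1250.

1035.13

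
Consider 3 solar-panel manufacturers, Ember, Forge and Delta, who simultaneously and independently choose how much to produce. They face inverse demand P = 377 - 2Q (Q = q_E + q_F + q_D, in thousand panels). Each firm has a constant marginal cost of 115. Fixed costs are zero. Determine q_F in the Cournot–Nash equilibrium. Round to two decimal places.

32.75

A representative firm's profit is π_i = q_i(377 - 2Q) - 115q_i.
First-order condition (treating rivals' output as given): 262 - 4q_i - 2·Σ_{j≠i} q_j = 0.
By symmetry each firm produces the same amount; substituting Σ_{j≠i} q_j = 2q_i yields q_i = 262/8 = 131/4.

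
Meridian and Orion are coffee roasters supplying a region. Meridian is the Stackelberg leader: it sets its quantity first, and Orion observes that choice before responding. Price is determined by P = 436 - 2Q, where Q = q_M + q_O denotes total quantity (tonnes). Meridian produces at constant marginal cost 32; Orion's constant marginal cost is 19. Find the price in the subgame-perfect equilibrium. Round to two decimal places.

129.75

The follower Orion best-responds to any q_M: π_O = (436 - 2Q)q_O - 19q_O.
Setting the follower's marginal profit to zero, 417 - 2q_M - 4q_O = 0, i.e. q_O = (417 - 2q_M)/4.
The leader anticipates this reaction. Substituting into P = 436 - 2Q gives P = 455/2 - q_M, so π_M = (455/2 - q_M)q_M - 32q_M.
The leader's first-order condition 391/2 - 2q_M = 0 yields q_M = 391/4.
Then q_O = (417 - 2·(391/4))/4 = 443/8.
Total output Q = 1225/8, so price P = 436 - 2·(1225/8) = 519/4.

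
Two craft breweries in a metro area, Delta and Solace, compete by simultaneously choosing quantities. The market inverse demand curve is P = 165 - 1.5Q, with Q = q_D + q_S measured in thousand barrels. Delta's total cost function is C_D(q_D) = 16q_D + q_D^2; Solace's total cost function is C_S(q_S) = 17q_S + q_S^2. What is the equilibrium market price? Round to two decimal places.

96.46

Delta's profit: π_D = (165 - 1.5Q)q_D - (16q_D + q_D²). Setting ∂π_D/∂q_D = 0: 149 - 5q_D - (3/2)(q_S) = 0.
Solace's first-order condition: 148 - 5q_S - (3/2)(q_D) = 0.
Best responses: q_D = (149 - (3/2)q_S)/5, q_S = (148 - (3/2)q_D)/5.
Substituting one into the other gives q_D = 22.9890 and q_S = 22.7033.
Total output Q = 594/13, so price P = 165 - (3/2)·(594/13) = 1254/13.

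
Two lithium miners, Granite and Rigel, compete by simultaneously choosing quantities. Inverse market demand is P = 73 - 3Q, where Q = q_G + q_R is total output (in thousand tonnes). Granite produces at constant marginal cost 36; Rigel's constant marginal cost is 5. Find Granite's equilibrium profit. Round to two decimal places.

Granite's profit: π_G = (73 - 3Q)q_G - (36q_G). Setting ∂π_G/∂q_G = 0: 37 - 6q_G - 3(q_R) = 0.
Rigel's first-order condition: 68 - 6q_R - 3(q_G) = 0.
So q_G = (37 - 3q_R)/6 and q_R = (68 - 3q_G)/6.
Solving the pair: q_G = 2/3, q_R = 11.
Price P = 73 - 3·(35/3) = 38.
Granite's profit: (38 - 36)·(2/3) = 4/3.

1.33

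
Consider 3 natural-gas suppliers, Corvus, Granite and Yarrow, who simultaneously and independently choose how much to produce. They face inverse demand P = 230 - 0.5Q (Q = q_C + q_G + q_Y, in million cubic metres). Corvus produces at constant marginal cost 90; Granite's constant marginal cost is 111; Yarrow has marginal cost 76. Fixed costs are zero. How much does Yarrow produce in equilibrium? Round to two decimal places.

101.50

Corvus's profit: π_C = (230 - 0.5Q)q_C - (90q_C). Setting ∂π_C/∂q_C = 0: 140 - q_C - (1/2)(q_G + q_Y) = 0.
Granite's profit: π_G = (230 - 0.5Q)q_G - (111q_G). Setting ∂π_G/∂q_G = 0: 119 - q_G - (1/2)(q_C + q_Y) = 0.
Yarrow's first-order condition: 154 - q_Y - (1/2)(q_C + q_G) = 0.
Adding the 3 conditions: 413 − Q − Q = 0, i.e. Q = 413/2.
Back-substituting: q_C = (140 − 413/4)/(1/2) = 147/2, q_G = (119 − 413/4)/(1/2) = 63/2, q_Y = (154 − 413/4)/(1/2) = 203/2.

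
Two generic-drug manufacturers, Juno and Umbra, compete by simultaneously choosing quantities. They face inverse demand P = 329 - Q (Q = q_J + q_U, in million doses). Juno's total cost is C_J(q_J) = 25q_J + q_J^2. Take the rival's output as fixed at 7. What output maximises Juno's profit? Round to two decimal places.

With the rival's output fixed at 7, Juno's profit is π_J = (329 - 7 - q_J)q_J - (25q_J + q_J²) = (322 - q_J)q_J - (25q_J + q_J²).
∂π_J/∂q_J = 297 - 4q_J = 0, so q_J = 297/4.

74.25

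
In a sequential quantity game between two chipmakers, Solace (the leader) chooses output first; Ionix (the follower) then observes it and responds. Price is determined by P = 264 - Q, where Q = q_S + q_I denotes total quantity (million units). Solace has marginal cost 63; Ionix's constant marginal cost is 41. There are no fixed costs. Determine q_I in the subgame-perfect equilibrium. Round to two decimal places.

66.75

The follower Ionix best-responds to any q_S: π_I = (264 - Q)q_I - 41q_I.
Follower FOC: 223 - q_S - 2q_I = 0, so q_I(q_S) = (223 - q_S)/2.
The leader anticipates this reaction. Substituting into P = 264 - Q gives P = 305/2 - (1/2)q_S, so π_S = (305/2 - (1/2)q_S)q_S - 63q_S.
Maximising: ∂π_S/∂q_S = 179/2 - q_S = 0, giving q_S = 179/2.
Then q_I = (223 - 179/2)/2 = 267/4.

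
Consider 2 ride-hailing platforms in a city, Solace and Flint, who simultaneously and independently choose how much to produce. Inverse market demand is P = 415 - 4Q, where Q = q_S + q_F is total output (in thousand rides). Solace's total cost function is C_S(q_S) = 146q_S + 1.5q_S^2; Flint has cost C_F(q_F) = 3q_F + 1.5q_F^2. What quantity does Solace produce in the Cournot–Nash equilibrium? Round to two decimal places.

Solace's profit: π_S = (415 - 4Q)q_S - (146q_S + (3/2)q_S²). Setting ∂π_S/∂q_S = 0: 269 - 11q_S - 4(q_F) = 0.
Flint's first-order condition: 412 - 11q_F - 4(q_S) = 0.
Rearranging gives the reaction functions q_S = (269 - 4q_F)/11 and q_F = (412 - 4q_S)/11.
Solving the pair: q_S = 437/35, q_F = 1152/35.

12.49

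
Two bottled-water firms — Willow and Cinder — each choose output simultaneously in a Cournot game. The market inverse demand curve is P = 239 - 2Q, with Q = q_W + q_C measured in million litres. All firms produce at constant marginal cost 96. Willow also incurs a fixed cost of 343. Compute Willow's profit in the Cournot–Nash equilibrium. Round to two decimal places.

A representative firm's profit is π_i = q_i(239 - 2Q) - 96q_i.
Setting ∂π_i/∂q_i = 0 with rivals' quantities fixed: 143 - 4q_i - 2q_j = 0.
By symmetry each firm produces the same amount; substituting q_j = q_i yields q_i = 143/6.
Price P = 239 - 2·(143/3) = 431/3.
Willow's profit: (431/3 - 96)·(143/6) - 343 = 793.0556.

793.06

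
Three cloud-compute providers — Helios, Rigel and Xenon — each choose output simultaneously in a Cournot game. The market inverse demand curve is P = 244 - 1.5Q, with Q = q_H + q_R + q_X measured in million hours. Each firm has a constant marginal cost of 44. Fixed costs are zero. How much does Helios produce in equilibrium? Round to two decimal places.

Each firm earns π_i = (244 - 1.5Q)q_i - 44q_i.
First-order condition (treating rivals' output as given): 200 - 3q_i - (3/2)·Σ_{j≠i} q_j = 0.
By symmetry each firm produces the same amount; substituting Σ_{j≠i} q_j = 2q_i yields q_i = 200/6 = 100/3.

33.33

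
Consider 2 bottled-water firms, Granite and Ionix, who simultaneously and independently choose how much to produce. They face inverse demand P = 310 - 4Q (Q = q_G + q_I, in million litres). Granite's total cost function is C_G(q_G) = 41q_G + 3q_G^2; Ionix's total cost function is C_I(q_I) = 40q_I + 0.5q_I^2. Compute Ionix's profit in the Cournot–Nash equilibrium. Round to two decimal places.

2719.20

Granite's profit: π_G = (310 - 4Q)q_G - (41q_G + 3q_G²). Setting ∂π_G/∂q_G = 0: 269 - 14q_G - 4(q_I) = 0.
Ionix's profit: π_I = (310 - 4Q)q_I - (40q_I + (1/2)q_I²). Setting ∂π_I/∂q_I = 0: 270 - 9q_I - 4(q_G) = 0.
So q_G = (269 - 4q_I)/14 and q_I = (270 - 4q_G)/9.
Substituting one into the other gives q_G = 1341/110 and q_I = 1352/55.
Price P = 310 - 4·(809/22) = 1792/11.
Ionix's profit: (1792/11)·(1352/55) - 40·(1352/55) - (1/2)(1352/55)² = 2719.1960.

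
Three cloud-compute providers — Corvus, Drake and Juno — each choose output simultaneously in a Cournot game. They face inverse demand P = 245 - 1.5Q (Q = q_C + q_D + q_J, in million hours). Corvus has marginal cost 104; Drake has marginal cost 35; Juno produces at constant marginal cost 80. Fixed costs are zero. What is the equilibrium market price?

116

Corvus's profit: π_C = (245 - 1.5Q)q_C - (104q_C). Setting ∂π_C/∂q_C = 0: 141 - 3q_C - (3/2)(q_D + q_J) = 0.
Drake's profit: π_D = (245 - 1.5Q)q_D - (35q_D). Setting ∂π_D/∂q_D = 0: 210 - 3q_D - (3/2)(q_C + q_J) = 0.
Juno's first-order condition: 165 - 3q_J - (3/2)(q_C + q_D) = 0.
Adding the 3 conditions: 516 − 3Q − 3Q = 0, i.e. Q = 86.
Back-substituting: q_C = (141 − 129)/(3/2) = 8, q_D = (210 − 129)/(3/2) = 54, q_J = (165 − 129)/(3/2) = 24.
Total output Q = 86, so price P = 245 - (3/2)·86 = 116.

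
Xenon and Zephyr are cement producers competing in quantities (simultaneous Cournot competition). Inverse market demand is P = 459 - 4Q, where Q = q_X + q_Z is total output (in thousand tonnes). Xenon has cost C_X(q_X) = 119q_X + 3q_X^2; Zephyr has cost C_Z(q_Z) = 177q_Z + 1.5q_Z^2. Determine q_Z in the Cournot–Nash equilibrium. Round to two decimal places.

18.75

Xenon's profit: π_X = (459 - 4Q)q_X - (119q_X + 3q_X²). Setting ∂π_X/∂q_X = 0: 340 - 14q_X - 4(q_Z) = 0.
Zephyr's first-order condition: 282 - 11q_Z - 4(q_X) = 0.
So q_X = (340 - 4q_Z)/14 and q_Z = (282 - 4q_X)/11.
Solving the pair: q_X = 1306/69, q_Z = 1294/69.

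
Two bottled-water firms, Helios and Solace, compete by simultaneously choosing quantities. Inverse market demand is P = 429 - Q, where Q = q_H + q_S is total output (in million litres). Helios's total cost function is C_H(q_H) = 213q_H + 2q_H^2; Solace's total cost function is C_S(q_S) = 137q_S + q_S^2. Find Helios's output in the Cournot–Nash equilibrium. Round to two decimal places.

24.87

Helios's profit: π_H = (429 - Q)q_H - (213q_H + 2q_H²). Setting ∂π_H/∂q_H = 0: 216 - 6q_H - (q_S) = 0.
Solace's first-order condition: 292 - 4q_S - (q_H) = 0.
Best responses: q_H = (216 - q_S)/6, q_S = (292 - q_H)/4.
Substituting one into the other gives q_H = 572/23 and q_S = 1536/23.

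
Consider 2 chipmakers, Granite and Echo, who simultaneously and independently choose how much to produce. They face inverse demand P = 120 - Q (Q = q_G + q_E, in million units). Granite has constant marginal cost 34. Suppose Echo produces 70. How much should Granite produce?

With the rival's output fixed at 70, Granite's profit is π_G = (120 - 70 - q_G)q_G - (34q_G) = (50 - q_G)q_G - (34q_G).
∂π_G/∂q_G = 16 - 2q_G = 0, so q_G = 8.

8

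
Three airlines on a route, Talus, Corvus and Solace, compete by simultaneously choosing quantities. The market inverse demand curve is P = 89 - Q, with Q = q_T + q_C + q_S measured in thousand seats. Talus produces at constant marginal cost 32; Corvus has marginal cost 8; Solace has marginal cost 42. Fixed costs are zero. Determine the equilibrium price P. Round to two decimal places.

Talus's profit: π_T = (89 - Q)q_T - (32q_T). Setting ∂π_T/∂q_T = 0: 57 - 2q_T - (q_C + q_S) = 0.
Corvus's profit: π_C = (89 - Q)q_C - (8q_C). Setting ∂π_C/∂q_C = 0: 81 - 2q_C - (q_T + q_S) = 0.
Solace's first-order condition: 47 - 2q_S - (q_T + q_C) = 0.
Summing all 3 equations gives 185 − 4Q = 0, hence Q = 185/4.
Back-substituting: q_T = (57 − 185/4) = 43/4, q_C = (81 − 185/4) = 139/4, q_S = (47 − 185/4) = 3/4.
Total output Q = 185/4, so price P = 89 - 185/4 = 171/4.

42.75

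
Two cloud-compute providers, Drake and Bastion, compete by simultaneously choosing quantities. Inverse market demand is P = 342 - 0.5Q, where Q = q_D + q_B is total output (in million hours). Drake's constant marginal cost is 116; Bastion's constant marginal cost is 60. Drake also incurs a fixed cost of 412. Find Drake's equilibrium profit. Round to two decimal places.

Drake's profit: π_D = (342 - 0.5Q)q_D - (116q_D). Setting ∂π_D/∂q_D = 0: 226 - q_D - (1/2)(q_B) = 0.
Bastion's first-order condition: 282 - q_B - (1/2)(q_D) = 0.
Rearranging gives the reaction functions q_D = (226 - (1/2)q_B) and q_B = (282 - (1/2)q_D).
Solving the pair: q_D = 340/3, q_B = 676/3.
Price P = 342 - (1/2)·(1016/3) = 518/3.
Drake's profit: (518/3 - 116)·(340/3) - 412 = 6010.2222.

6010.22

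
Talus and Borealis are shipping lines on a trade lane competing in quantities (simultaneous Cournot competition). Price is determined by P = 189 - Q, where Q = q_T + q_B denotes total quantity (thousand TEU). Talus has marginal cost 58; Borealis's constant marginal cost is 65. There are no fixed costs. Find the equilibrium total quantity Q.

85

Talus's profit: π_T = (189 - Q)q_T - (58q_T). Setting ∂π_T/∂q_T = 0: 131 - 2q_T - (q_B) = 0.
Borealis's profit: π_B = (189 - Q)q_B - (65q_B). Setting ∂π_B/∂q_B = 0: 124 - 2q_B - (q_T) = 0.
Best responses: q_T = (131 - q_B)/2, q_B = (124 - q_T)/2.
Substituting one into the other gives q_T = 46 and q_B = 39.
Total output Q = 46 + 39 = 85.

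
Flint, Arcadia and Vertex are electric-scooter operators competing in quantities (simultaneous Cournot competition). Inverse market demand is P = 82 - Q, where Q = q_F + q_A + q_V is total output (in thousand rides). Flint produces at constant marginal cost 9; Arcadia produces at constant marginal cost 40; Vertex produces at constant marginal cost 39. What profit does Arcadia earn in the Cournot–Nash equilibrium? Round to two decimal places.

6.25

Flint's profit: π_F = (82 - Q)q_F - (9q_F). Setting ∂π_F/∂q_F = 0: 73 - 2q_F - (q_A + q_V) = 0.
Arcadia's profit: π_A = (82 - Q)q_A - (40q_A). Setting ∂π_A/∂q_A = 0: 42 - 2q_A - (q_F + q_V) = 0.
Vertex's profit: π_V = (82 - Q)q_V - (39q_V). Setting ∂π_V/∂q_V = 0: 43 - 2q_V - (q_F + q_A) = 0.
Adding the 3 conditions: 158 − 2Q − 2Q = 0, i.e. Q = 79/2.
Back-substituting: q_F = (73 − 79/2) = 67/2, q_A = (42 − 79/2) = 5/2, q_V = (43 − 79/2) = 7/2.
Price P = 82 - 79/2 = 85/2.
Arcadia's profit: (85/2 - 40)·(5/2) = 25/4.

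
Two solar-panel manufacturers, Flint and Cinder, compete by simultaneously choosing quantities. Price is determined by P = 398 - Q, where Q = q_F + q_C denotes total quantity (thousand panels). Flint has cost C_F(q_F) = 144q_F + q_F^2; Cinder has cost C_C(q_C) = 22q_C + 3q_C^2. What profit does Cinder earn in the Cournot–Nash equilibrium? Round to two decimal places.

6503.64

Flint's profit: π_F = (398 - Q)q_F - (144q_F + q_F²). Setting ∂π_F/∂q_F = 0: 254 - 4q_F - (q_C) = 0.
Cinder's profit: π_C = (398 - Q)q_C - (22q_C + 3q_C²). Setting ∂π_C/∂q_C = 0: 376 - 8q_C - (q_F) = 0.
Best responses: q_F = (254 - q_C)/4, q_C = (376 - q_F)/8.
Solving the pair: q_F = 1656/31, q_C = 1250/31.
Price P = 398 - 93.7419 = 304.2581.
Cinder's profit: 304.2581·(1250/31) - 22·(1250/31) - 3(1250/31)² = 6503.6420.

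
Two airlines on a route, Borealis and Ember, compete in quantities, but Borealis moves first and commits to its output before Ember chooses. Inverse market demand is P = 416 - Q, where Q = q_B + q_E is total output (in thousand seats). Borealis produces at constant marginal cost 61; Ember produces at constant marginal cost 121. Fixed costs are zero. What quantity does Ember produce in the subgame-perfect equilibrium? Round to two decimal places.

43.75

The follower Ember best-responds to any q_B: π_E = (416 - Q)q_E - 121q_E.
Follower FOC: 295 - q_B - 2q_E = 0, so q_E(q_B) = (295 - q_B)/2.
Borealis substitutes q_E(q_B) into its own profit: π_B = q_B(416 - q_B - (295 - q_B)/2) - 61q_B = (537/2 - (1/2)q_B)q_B - 61q_B.
Leader FOC: 415/2 - q_B = 0, so q_B = 415/2.
Then q_E = (295 - 415/2)/2 = 175/4.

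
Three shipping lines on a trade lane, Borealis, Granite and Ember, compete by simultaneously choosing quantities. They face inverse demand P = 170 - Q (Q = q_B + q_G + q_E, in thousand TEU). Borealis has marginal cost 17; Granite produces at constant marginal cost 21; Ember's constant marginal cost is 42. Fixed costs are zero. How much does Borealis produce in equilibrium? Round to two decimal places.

Borealis's profit: π_B = (170 - Q)q_B - (17q_B). Setting ∂π_B/∂q_B = 0: 153 - 2q_B - (q_G + q_E) = 0.
Granite's first-order condition: 149 - 2q_G - (q_B + q_E) = 0.
Ember's profit: π_E = (170 - Q)q_E - (42q_E). Setting ∂π_E/∂q_E = 0: 128 - 2q_E - (q_B + q_G) = 0.
Summing all 3 equations gives 430 − 4Q = 0, hence Q = 215/2.
Back-substituting: q_B = (153 − 215/2) = 91/2, q_G = (149 − 215/2) = 83/2, q_E = (128 − 215/2) = 41/2.

45.50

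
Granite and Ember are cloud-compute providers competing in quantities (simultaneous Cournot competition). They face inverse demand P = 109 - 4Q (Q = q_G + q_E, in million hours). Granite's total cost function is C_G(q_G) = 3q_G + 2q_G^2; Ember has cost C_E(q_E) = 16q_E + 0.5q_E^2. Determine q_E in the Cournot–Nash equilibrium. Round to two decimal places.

Granite's profit: π_G = (109 - 4Q)q_G - (3q_G + 2q_G²). Setting ∂π_G/∂q_G = 0: 106 - 12q_G - 4(q_E) = 0.
Ember's profit: π_E = (109 - 4Q)q_E - (16q_E + (1/2)q_E²). Setting ∂π_E/∂q_E = 0: 93 - 9q_E - 4(q_G) = 0.
Rearranging gives the reaction functions q_G = (106 - 4q_E)/12 and q_E = (93 - 4q_G)/9.
Substituting one into the other gives q_G = 291/46 and q_E = 173/23.

7.52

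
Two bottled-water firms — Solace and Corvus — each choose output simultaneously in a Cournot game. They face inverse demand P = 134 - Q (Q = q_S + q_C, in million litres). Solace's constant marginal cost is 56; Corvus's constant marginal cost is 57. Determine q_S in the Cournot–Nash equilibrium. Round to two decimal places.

Solace's profit: π_S = (134 - Q)q_S - (56q_S). Setting ∂π_S/∂q_S = 0: 78 - 2q_S - (q_C) = 0.
Corvus's profit: π_C = (134 - Q)q_C - (57q_C). Setting ∂π_C/∂q_C = 0: 77 - 2q_C - (q_S) = 0.
So q_S = (78 - q_C)/2 and q_C = (77 - q_S)/2.
Solving the pair: q_S = 79/3, q_C = 76/3.

26.33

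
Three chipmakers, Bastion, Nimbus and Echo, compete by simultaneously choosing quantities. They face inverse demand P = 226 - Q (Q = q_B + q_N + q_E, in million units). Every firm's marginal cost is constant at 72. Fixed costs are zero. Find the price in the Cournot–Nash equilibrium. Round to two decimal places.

A representative firm's profit is π_i = q_i(226 - Q) - 72q_i.
First-order condition (treating rivals' output as given): 154 - 2q_i - Σ_{j≠i} q_j = 0.
With identical firms every q_j equals q_i, so Σ_{j≠i} q_j = 2q_i and 154 = 4q_i, giving q_i = 77/2.
Total output Q = 231/2, so price P = 226 - 231/2 = 221/2.

110.50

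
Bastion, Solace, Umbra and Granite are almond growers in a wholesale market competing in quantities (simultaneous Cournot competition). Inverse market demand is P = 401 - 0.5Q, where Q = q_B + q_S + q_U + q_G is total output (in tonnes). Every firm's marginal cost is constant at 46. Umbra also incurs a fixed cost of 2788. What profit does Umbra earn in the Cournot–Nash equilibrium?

7294

Each firm earns π_i = (401 - 0.5Q)q_i - 46q_i.
First-order condition (treating rivals' output as given): 355 - q_i - (1/2)·Σ_{j≠i} q_j = 0.
By symmetry each firm produces the same amount; substituting Σ_{j≠i} q_j = 3q_i yields q_i = 355/(5/2) = 142.
Price P = 401 - (1/2)·568 = 117.
Umbra's profit: (117 - 46)·142 - 2788 = 7294.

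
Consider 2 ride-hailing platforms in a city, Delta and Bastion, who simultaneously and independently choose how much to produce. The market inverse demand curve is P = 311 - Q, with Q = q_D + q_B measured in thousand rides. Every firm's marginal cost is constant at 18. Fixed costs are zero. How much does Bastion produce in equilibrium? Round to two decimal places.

A representative firm's profit is π_i = q_i(311 - Q) - 18q_i.
Setting ∂π_i/∂q_i = 0 with rivals' quantities fixed: 293 - 2q_i - q_j = 0.
By symmetry each firm produces the same amount; substituting q_j = q_i yields q_i = 293/3.

97.67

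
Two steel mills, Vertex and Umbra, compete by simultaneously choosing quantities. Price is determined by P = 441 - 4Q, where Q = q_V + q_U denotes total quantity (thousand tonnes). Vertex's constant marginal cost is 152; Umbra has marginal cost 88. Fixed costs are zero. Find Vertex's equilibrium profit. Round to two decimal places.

1406.25

Vertex's profit: π_V = (441 - 4Q)q_V - (152q_V). Setting ∂π_V/∂q_V = 0: 289 - 8q_V - 4(q_U) = 0.
Umbra's profit: π_U = (441 - 4Q)q_U - (88q_U). Setting ∂π_U/∂q_U = 0: 353 - 8q_U - 4(q_V) = 0.
Rearranging gives the reaction functions q_V = (289 - 4q_U)/8 and q_U = (353 - 4q_V)/8.
Solving the pair: q_V = 75/4, q_U = 139/4.
Price P = 441 - 4·(107/2) = 227.
Vertex's profit: (227 - 152)·(75/4) = 1406.2500.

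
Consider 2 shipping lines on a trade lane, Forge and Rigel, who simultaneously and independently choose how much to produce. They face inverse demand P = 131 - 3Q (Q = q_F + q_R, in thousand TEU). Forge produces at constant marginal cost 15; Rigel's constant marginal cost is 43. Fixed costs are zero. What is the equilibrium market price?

63

Forge's profit: π_F = (131 - 3Q)q_F - (15q_F). Setting ∂π_F/∂q_F = 0: 116 - 6q_F - 3(q_R) = 0.
Rigel's first-order condition: 88 - 6q_R - 3(q_F) = 0.
So q_F = (116 - 3q_R)/6 and q_R = (88 - 3q_F)/6.
Substituting one into the other gives q_F = 16 and q_R = 20/3.
Total output Q = 68/3, so price P = 131 - 3·(68/3) = 63.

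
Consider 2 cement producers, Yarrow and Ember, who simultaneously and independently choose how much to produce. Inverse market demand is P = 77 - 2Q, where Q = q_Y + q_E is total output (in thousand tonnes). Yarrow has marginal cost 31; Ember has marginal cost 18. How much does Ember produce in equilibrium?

12

Yarrow's profit: π_Y = (77 - 2Q)q_Y - (31q_Y). Setting ∂π_Y/∂q_Y = 0: 46 - 4q_Y - 2(q_E) = 0.
Ember's profit: π_E = (77 - 2Q)q_E - (18q_E). Setting ∂π_E/∂q_E = 0: 59 - 4q_E - 2(q_Y) = 0.
So q_Y = (46 - 2q_E)/4 and q_E = (59 - 2q_Y)/4.
Solving the pair: q_Y = 11/2, q_E = 12.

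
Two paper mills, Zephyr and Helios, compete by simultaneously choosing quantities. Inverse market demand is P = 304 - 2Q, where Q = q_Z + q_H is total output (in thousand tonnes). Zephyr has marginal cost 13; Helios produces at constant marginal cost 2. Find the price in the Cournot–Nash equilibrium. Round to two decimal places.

106.33

Zephyr's profit: π_Z = (304 - 2Q)q_Z - (13q_Z). Setting ∂π_Z/∂q_Z = 0: 291 - 4q_Z - 2(q_H) = 0.
Helios's first-order condition: 302 - 4q_H - 2(q_Z) = 0.
So q_Z = (291 - 2q_H)/4 and q_H = (302 - 2q_Z)/4.
Substituting one into the other gives q_Z = 140/3 and q_H = 313/6.
Total output Q = 593/6, so price P = 304 - 2·(593/6) = 319/3.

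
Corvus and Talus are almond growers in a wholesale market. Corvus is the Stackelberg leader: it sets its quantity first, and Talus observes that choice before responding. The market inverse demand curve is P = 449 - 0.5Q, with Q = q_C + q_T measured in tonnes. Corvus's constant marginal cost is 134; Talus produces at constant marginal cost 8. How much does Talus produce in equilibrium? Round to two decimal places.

346.50

The follower Talus best-responds to any q_C: π_T = (449 - 0.5Q)q_T - 8q_T.
Follower FOC: 441 - (1/2)q_C - q_T = 0, so q_T(q_C) = (441 - (1/2)q_C).
Corvus substitutes q_T(q_C) into its own profit: π_C = q_C(449 - (1/2)q_C - (441 - (1/2)q_C)/2) - 134q_C = (457/2 - (1/4)q_C)q_C - 134q_C.
Leader FOC: 189/2 - (1/2)q_C = 0, so q_C = 189.
Then q_T = (441 - (1/2)·189) = 693/2.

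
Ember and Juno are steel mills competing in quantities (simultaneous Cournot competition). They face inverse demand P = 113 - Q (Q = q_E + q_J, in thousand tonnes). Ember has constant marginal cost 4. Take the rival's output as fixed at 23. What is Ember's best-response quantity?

43

With the rival's output fixed at 23, Ember's profit is π_E = (113 - 23 - q_E)q_E - (4q_E) = (90 - q_E)q_E - (4q_E).
∂π_E/∂q_E = 86 - 2q_E = 0, so q_E = 43.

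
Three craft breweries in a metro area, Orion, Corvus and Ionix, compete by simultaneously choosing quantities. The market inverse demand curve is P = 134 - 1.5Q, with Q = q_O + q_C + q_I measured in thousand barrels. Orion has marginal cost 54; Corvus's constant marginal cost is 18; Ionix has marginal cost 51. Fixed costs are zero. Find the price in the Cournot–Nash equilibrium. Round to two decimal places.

64.25

Orion's profit: π_O = (134 - 1.5Q)q_O - (54q_O). Setting ∂π_O/∂q_O = 0: 80 - 3q_O - (3/2)(q_C + q_I) = 0.
Corvus's first-order condition: 116 - 3q_C - (3/2)(q_O + q_I) = 0.
Ionix's profit: π_I = (134 - 1.5Q)q_I - (51q_I). Setting ∂π_I/∂q_I = 0: 83 - 3q_I - (3/2)(q_O + q_C) = 0.
Summing all 3 equations gives 279 − 6Q = 0, hence Q = 93/2.
Back-substituting: q_O = (80 − 279/4)/(3/2) = 41/6, q_C = (116 − 279/4)/(3/2) = 185/6, q_I = (83 − 279/4)/(3/2) = 53/6.
Total output Q = 93/2, so price P = 134 - (3/2)·(93/2) = 257/4.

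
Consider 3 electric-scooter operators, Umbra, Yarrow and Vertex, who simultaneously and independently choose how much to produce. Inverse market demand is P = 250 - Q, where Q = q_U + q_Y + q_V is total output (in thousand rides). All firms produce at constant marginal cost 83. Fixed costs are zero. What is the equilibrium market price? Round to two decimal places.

124.75

Each firm earns π_i = (250 - Q)q_i - 83q_i.
First-order condition (treating rivals' output as given): 167 - 2q_i - Σ_{j≠i} q_j = 0.
By symmetry each firm produces the same amount; substituting Σ_{j≠i} q_j = 2q_i yields q_i = 167/4.
Total output Q = 501/4, so price P = 250 - 501/4 = 499/4.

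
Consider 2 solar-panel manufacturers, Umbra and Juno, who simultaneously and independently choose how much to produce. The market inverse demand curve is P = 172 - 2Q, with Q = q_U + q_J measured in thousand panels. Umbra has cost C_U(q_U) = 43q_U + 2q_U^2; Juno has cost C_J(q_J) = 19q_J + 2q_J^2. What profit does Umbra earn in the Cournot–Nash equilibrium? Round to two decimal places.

585.64

Umbra's profit: π_U = (172 - 2Q)q_U - (43q_U + 2q_U²). Setting ∂π_U/∂q_U = 0: 129 - 8q_U - 2(q_J) = 0.
Juno's profit: π_J = (172 - 2Q)q_J - (19q_J + 2q_J²). Setting ∂π_J/∂q_J = 0: 153 - 8q_J - 2(q_U) = 0.
Rearranging gives the reaction functions q_U = (129 - 2q_J)/8 and q_J = (153 - 2q_U)/8.
Substituting one into the other gives q_U = 121/10 and q_J = 161/10.
Price P = 172 - 2·(141/5) = 578/5.
Umbra's profit: (578/5)·(121/10) - 43·(121/10) - 2(121/10)² = 585.6400.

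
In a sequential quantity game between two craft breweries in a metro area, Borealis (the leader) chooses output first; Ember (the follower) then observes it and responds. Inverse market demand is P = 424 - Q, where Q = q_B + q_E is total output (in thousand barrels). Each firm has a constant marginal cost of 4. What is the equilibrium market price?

The follower Ember best-responds to any q_B: π_E = (424 - Q)q_E - 4q_E.
Follower FOC: 420 - q_B - 2q_E = 0, so q_E(q_B) = (420 - q_B)/2.
The leader anticipates this reaction. Substituting into P = 424 - Q gives P = 214 - (1/2)q_B, so π_B = (214 - (1/2)q_B)q_B - 4q_B.
Leader FOC: 210 - q_B = 0, so q_B = 210.
Then q_E = (420 - 210)/2 = 105.
Total output Q = 315, so price P = 424 - 315 = 109.

109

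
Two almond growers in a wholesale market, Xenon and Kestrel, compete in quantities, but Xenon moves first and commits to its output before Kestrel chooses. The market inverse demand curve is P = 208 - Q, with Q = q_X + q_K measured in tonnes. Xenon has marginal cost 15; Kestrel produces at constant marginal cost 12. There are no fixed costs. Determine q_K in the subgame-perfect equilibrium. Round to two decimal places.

The follower Kestrel best-responds to any q_X: π_K = (208 - Q)q_K - 12q_K.
∂π_K/∂q_K = 196 - q_X - 2q_K = 0 gives the reaction function q_K = (196 - q_X)/2.
The leader anticipates this reaction. Substituting into P = 208 - Q gives P = 110 - (1/2)q_X, so π_X = (110 - (1/2)q_X)q_X - 15q_X.
The leader's first-order condition 95 - q_X = 0 yields q_X = 95.
Then q_K = (196 - 95)/2 = 101/2.

50.50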